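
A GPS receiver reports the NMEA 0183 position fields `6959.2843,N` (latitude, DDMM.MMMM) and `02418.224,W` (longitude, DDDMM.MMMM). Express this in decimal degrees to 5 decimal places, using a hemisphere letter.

69.98807° N, 24.30373° W

φ: degrees = first 2 digits = 69, minutes = 59.2843; 69 + 59.2843/60 = 69.988072
Longitude: degrees = first 3 digits = 24, minutes = 18.224; 24 + 18.224/60 = 24.303733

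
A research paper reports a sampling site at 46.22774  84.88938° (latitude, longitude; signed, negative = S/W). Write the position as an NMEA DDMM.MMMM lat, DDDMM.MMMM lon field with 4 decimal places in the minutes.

4613.6644,N / 08453.3628,E

Lat: fractional part 0.227740 → 13.664400 minutes
Longitude: fractional part 0.889380 → 53.362800 minutes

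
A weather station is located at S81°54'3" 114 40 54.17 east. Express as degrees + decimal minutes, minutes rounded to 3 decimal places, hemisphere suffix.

81° 54.050′ S, 114° 40.903′ E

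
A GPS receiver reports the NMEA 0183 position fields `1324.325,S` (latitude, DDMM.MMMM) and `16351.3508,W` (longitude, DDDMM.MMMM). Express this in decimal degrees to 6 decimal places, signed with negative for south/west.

-13.405417, -163.855847

Latitude: split at 2 digits → 13° and 24.325′; 13 + 24.325/60 = 13.4054167
S → negative
Lon: degrees = first 3 digits = 163, minutes = 51.3508; 163 + 51.3508/60 = 163.8558467
W → negative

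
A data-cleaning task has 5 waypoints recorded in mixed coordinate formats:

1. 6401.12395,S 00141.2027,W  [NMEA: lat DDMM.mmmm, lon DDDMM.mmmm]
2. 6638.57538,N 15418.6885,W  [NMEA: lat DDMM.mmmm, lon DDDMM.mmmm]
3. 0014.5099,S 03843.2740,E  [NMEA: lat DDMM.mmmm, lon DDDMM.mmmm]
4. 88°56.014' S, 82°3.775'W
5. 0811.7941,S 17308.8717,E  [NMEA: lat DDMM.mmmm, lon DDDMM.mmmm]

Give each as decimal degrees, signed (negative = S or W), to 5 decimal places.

1. -64.01873, -1.68671
2. 66.64292, -154.31148
3. -0.24183, 38.72123
4. -88.93357, -82.06292
5. -8.19657, 173.14786

Point 1:
  Lat: degrees = first 2 digits = 64, minutes = 1.12395; 64 + 1.12395/60 = 64.018733
  S → negative
  Lon: degrees = first 3 digits = 1, minutes = 41.2027; 1 + 41.2027/60 = 1.686712
  hemisphere W, so the sign is −
Point 2:
  φ: degrees = first 2 digits = 66, minutes = 38.57538; 66 + 38.57538/60 = 66.642923
  N → positive
  Lon: split at 3 digits → 154° and 18.6885′; 154 + 18.6885/60 = 154.311475
  W → negative
Point 3:
  Lat: degrees = first 2 digits = 0, minutes = 14.5099; 0 + 14.5099/60 = 0.241832
  hemisphere S, so the sign is −
  Longitude: split at 3 digits → 038° and 43.274′; 38 + 43.274/60 = 38.721233
  E → positive
Point 4:
  Latitude: 88 + 56.014/60 = 88.933567
  S ⇒ negate
  λ: 3.775′ = 0.062917°; total 82.062917
  W → negative
Point 5:
  Latitude: split at 2 digits → 08° and 11.7941′; 8 + 11.7941/60 = 8.196568
  S → negative
  Longitude: degrees = first 3 digits = 173, minutes = 8.8717; 173 + 8.8717/60 = 173.147862
  E ⇒ keep positive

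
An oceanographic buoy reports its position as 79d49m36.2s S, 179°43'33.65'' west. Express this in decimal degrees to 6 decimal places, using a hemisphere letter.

79.826722° S, 179.726014° W

Lat: 49′ + 36.2″ = 49.60333′; 79 + 49.60333/60 = 79.8267222
Lon: 43′ + 33.65″ = 43.56083′; 179 + 43.56083/60 = 179.7260139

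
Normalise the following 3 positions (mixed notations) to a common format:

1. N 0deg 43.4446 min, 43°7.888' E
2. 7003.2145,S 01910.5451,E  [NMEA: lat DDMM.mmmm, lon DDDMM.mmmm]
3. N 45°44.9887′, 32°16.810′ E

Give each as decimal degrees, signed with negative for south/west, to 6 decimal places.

Point 1:
  φ: 0 + 43.4446/60 = 0.7240767
  N → positive
  Longitude: 7.888′ = 0.131467°; total 43.1314667
  E ⇒ keep positive
Point 2:
  Lat: degrees = first 2 digits = 70, minutes = 3.2145; 70 + 3.2145/60 = 70.0535750
  hemisphere S, so the sign is −
  λ: split at 3 digits → 019° and 10.5451′; 19 + 10.5451/60 = 19.1757517
  E ⇒ keep positive
Point 3:
  φ: 44.9887′ = 0.749812°; total 45.7498117
  N ⇒ keep positive
  Lon: 32 + 16.81/60 = 32.2801667
  E → positive

1. 0.724077, 43.131467
2. -70.053575, 19.175752
3. 45.749812, 32.280167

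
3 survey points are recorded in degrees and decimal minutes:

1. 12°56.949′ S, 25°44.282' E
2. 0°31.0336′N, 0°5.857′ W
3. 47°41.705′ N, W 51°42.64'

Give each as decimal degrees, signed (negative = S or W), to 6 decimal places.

1. -12.949150, 25.738033
2. 0.517227, -0.097617
3. 47.695083, -51.710667

Point 1:
  Latitude: 12 + 56.949/60 = 12.9491500
  hemisphere S, so the sign is −
  Lon: 25 + 44.282/60 = 25.7380333
  E ⇒ keep positive
Point 2:
  Lat: 31.0336′ = 0.517227°; total 0.5172267
  N ⇒ keep positive
  λ: 0 + 5.857/60 = 0.0976167
  hemisphere W, so the sign is −
Point 3:
  Latitude: 47 + 41.705/60 = 47.6950833
  N → positive
  Longitude: 51 + 42.64/60 = 51.7106667
  hemisphere W, so the sign is −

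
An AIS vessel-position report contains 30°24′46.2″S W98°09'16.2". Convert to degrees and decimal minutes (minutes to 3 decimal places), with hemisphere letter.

30° 24.770′ S, 98° 9.270′ W

φ: 24 + 46.2/60 = 24.77000′
Longitude: 9 + 16.2/60 = 9.27000′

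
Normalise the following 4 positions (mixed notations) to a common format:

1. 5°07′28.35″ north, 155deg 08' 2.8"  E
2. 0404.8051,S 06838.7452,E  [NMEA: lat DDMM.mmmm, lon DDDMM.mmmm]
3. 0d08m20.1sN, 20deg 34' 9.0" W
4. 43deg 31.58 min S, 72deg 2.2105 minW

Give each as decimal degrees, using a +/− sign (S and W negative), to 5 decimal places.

1. 5.12454, 155.13411
2. -4.08009, 68.64575
3. 0.13892, -20.56917
4. -43.52633, -72.03684

Point 1:
  Latitude: 7′ + 28.35″ = 7.47250′; 5 + 7.47250/60 = 5.124542
  N → positive
  λ: 8′ + 2.8″ = 8.04667′; 155 + 8.04667/60 = 155.134111
  E ⇒ keep positive
Point 2:
  Lat: degrees = first 2 digits = 4, minutes = 4.8051; 4 + 4.8051/60 = 4.080085
  S → negative
  Lon: split at 3 digits → 068° and 38.7452′; 68 + 38.7452/60 = 68.645753
  E → positive
Point 3:
  Lat: 0° + 8/60 + 20.1/3600 = 0 + 0.133333 + 0.005583 = 0.138917
  N → positive
  λ: 34′ + 9″ = 34.15000′; 20 + 34.15000/60 = 20.569167
  hemisphere W, so the sign is −
Point 4:
  φ: 43 + 31.58/60 = 43.526333
  S ⇒ negate
  Longitude: 72 + 2.2105/60 = 72.036842
  hemisphere W, so the sign is −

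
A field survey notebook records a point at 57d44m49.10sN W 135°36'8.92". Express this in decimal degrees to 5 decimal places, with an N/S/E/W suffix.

Lat: 57 + 44/60 + 49.1/3600 = 57.746972
λ: 135 + 36/60 + 8.92/3600 = 135.602478

57.74697° N, 135.60248° W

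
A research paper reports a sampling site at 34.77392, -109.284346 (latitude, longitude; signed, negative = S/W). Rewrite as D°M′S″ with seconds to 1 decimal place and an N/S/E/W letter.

34°46′26.1″ N, 109°17′3.6″ W

Latitude: whole degrees 34; 46.43520′ → 46′ and 26.112″
Longitude is negative → W; |value| = 109.284346
Lon: 0.284346° → 17.06076′; 0.06076 × 60 = 3.646″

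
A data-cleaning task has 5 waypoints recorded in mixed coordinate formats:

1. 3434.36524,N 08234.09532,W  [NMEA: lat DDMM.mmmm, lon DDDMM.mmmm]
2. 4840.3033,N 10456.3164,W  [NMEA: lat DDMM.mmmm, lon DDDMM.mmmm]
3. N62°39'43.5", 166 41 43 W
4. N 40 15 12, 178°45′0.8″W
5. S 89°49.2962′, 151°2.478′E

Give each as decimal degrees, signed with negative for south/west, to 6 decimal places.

Point 1:
  φ: degrees = first 2 digits = 34, minutes = 34.36524; 34 + 34.36524/60 = 34.5727540
  N ⇒ keep positive
  λ: split at 3 digits → 082° and 34.09532′; 82 + 34.09532/60 = 82.5682553
  hemisphere W, so the sign is −
Point 2:
  Lat: split at 2 digits → 48° and 40.3033′; 48 + 40.3033/60 = 48.6717217
  N ⇒ keep positive
  Lon: split at 3 digits → 104° and 56.3164′; 104 + 56.3164/60 = 104.9386067
  W ⇒ negate
Point 3:
  Lat: 62° + 39/60 + 43.5/3600 = 62 + 0.650000 + 0.012083 = 62.6620833
  N → positive
  Lon: 41′ + 43″ = 41.71667′; 166 + 41.71667/60 = 166.6952778
  hemisphere W, so the sign is −
Point 4:
  Lat: 40 + 15/60 + 12/3600 = 40.2533333
  N → positive
  Lon: 178 + 45/60 + 0.8/3600 = 178.7502222
  W ⇒ negate
Point 5:
  φ: 49.2962′ = 0.821603°; total 89.8216033
  hemisphere S, so the sign is −
  Longitude: 151 + 2.478/60 = 151.0413000
  E → positive

1. 34.572754, -82.568255
2. 48.671722, -104.938607
3. 62.662083, -166.695278
4. 40.253333, -178.750222
5. -89.821603, 151.041300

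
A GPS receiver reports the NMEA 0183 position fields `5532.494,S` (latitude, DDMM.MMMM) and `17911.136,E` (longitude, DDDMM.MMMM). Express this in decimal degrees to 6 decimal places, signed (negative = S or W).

φ: degrees = first 2 digits = 55, minutes = 32.494; 55 + 32.494/60 = 55.5415667
S → negative
λ: degrees = first 3 digits = 179, minutes = 11.136; 179 + 11.136/60 = 179.1856000
E → positive

-55.541567, 179.185600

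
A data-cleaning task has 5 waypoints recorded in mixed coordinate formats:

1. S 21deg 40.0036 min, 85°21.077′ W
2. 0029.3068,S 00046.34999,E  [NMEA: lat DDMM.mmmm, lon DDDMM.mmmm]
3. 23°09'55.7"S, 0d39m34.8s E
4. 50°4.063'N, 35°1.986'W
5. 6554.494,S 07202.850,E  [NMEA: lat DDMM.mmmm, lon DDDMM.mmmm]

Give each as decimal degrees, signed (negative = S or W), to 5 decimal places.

1. -21.66673, -85.35128
2. -0.48845, 0.77250
3. -23.16547, 0.65967
4. 50.06772, -35.03310
5. -65.90823, 72.04750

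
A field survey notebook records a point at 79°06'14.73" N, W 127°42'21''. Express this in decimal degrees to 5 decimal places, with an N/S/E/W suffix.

79.10409° N, 127.70583° W

Lat: 6′ + 14.73″ = 6.24550′; 79 + 6.24550/60 = 79.104092
λ: 127° + 42/60 + 21/3600 = 127 + 0.700000 + 0.005833 = 127.705833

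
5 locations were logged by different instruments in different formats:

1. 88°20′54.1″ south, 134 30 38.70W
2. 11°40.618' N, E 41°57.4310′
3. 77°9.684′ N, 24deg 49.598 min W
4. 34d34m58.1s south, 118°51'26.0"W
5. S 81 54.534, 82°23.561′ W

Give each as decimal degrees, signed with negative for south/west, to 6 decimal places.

1. -88.348361, -134.510750
2. 11.676967, 41.957183
3. 77.161400, -24.826633
4. -34.582806, -118.857222
5. -81.908900, -82.392683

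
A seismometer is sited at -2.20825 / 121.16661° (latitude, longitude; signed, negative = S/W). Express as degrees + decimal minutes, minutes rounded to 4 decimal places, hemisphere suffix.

Latitude is negative → S; |value| = 2.208250
Lat: minutes = (2.208250 − 2) × 60 = 12.495000
λ: 121° + 0.166610 × 60 = 121° 9.996600′

2° 12.4950′ S, 121° 9.9966′ E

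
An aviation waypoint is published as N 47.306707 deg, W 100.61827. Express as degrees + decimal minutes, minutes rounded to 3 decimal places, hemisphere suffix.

47° 18.402′ N, 100° 37.096′ W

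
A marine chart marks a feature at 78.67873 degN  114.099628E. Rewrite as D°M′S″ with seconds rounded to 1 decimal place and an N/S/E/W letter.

Latitude: whole degrees 78; 40.72380′ → 40′ and 43.428″
Lon: whole degrees 114; 5.97768′ → 5′ and 58.661″

78°40′43.4″ N, 114°05′58.7″ E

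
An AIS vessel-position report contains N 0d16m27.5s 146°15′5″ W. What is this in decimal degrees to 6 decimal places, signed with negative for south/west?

0.274306, -146.251389

Lat: 16′ + 27.5″ = 16.45833′; 0 + 16.45833/60 = 0.2743056
N → positive
Lon: 15′ + 5″ = 15.08333′; 146 + 15.08333/60 = 146.2513889
hemisphere W, so the sign is −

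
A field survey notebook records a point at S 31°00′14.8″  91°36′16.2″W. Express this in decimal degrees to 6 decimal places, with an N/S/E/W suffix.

31.004111° S, 91.604500° W

Lat: 31 + 0/60 + 14.8/3600 = 31.0041111
Lon: 91 + 36/60 + 16.2/3600 = 91.6045000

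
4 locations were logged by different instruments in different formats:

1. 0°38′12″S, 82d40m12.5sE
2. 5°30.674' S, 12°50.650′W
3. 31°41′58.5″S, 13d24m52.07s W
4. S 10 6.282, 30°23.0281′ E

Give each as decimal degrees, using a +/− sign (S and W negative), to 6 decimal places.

1. -0.636667, 82.670139
2. -5.511233, -12.844167
3. -31.699583, -13.414464
4. -10.104700, 30.383802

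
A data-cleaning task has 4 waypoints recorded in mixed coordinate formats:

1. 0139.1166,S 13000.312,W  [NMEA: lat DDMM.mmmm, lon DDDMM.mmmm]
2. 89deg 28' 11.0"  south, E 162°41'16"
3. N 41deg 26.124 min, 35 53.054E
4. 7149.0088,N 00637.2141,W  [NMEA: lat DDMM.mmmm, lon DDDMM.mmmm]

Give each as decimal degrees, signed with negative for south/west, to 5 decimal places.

Point 1:
  Lat: split at 2 digits → 01° and 39.1166′; 1 + 39.1166/60 = 1.651943
  S ⇒ negate
  Longitude: split at 3 digits → 130° and 0.312′; 130 + 0.312/60 = 130.005200
  hemisphere W, so the sign is −
Point 2:
  φ: 89° + 28/60 + 11/3600 = 89 + 0.466667 + 0.003056 = 89.469722
  S → negative
  Lon: 162° + 41/60 + 16/3600 = 162 + 0.683333 + 0.004444 = 162.687778
  E ⇒ keep positive
Point 3:
  φ: 26.124′ = 0.435400°; total 41.435400
  N ⇒ keep positive
  Lon: 53.054′ = 0.884233°; total 35.884233
  E → positive
Point 4:
  Lat: degrees = first 2 digits = 71, minutes = 49.0088; 71 + 49.0088/60 = 71.816813
  N ⇒ keep positive
  Longitude: split at 3 digits → 006° and 37.2141′; 6 + 37.2141/60 = 6.620235
  W → negative

1. -1.65194, -130.00520
2. -89.46972, 162.68778
3. 41.43540, 35.88423
4. 71.81681, -6.62024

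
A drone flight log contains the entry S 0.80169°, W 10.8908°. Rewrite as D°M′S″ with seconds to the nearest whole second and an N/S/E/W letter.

0°48′6″ S, 10°53′27″ W

φ: 0.801690° → 48.10140′; 0.10140 × 60 = 6.08″
λ: whole degrees 10; 53.44800′ → 53′ and 26.88″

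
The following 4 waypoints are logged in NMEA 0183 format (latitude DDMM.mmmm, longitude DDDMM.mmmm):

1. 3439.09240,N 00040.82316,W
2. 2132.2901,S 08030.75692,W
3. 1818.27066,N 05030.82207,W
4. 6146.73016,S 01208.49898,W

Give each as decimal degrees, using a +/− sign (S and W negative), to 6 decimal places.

Point 1:
  φ: degrees = first 2 digits = 34, minutes = 39.0924; 34 + 39.0924/60 = 34.6515400
  N → positive
  Lon: degrees = first 3 digits = 0, minutes = 40.82316; 0 + 40.82316/60 = 0.6803860
  hemisphere W, so the sign is −
Point 2:
  Lat: degrees = first 2 digits = 21, minutes = 32.2901; 21 + 32.2901/60 = 21.5381683
  S ⇒ negate
  Lon: split at 3 digits → 080° and 30.75692′; 80 + 30.75692/60 = 80.5126153
  hemisphere W, so the sign is −
Point 3:
  φ: split at 2 digits → 18° and 18.27066′; 18 + 18.27066/60 = 18.3045110
  N → positive
  Longitude: split at 3 digits → 050° and 30.82207′; 50 + 30.82207/60 = 50.5137012
  hemisphere W, so the sign is −
Point 4:
  Latitude: split at 2 digits → 61° and 46.73016′; 61 + 46.73016/60 = 61.7788360
  S → negative
  Lon: degrees = first 3 digits = 12, minutes = 8.49898; 12 + 8.49898/60 = 12.1416497
  hemisphere W, so the sign is −

1. 34.651540, -0.680386
2. -21.538168, -80.512615
3. 18.304511, -50.513701
4. -61.778836, -12.141650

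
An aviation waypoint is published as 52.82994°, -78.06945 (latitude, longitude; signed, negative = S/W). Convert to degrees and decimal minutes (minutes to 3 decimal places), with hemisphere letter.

52° 49.796′ N, 78° 4.167′ W

φ: fractional part 0.829940 → 49.79640 minutes
Longitude is negative → W; |value| = 78.069450
Lon: fractional part 0.069450 → 4.16700 minutes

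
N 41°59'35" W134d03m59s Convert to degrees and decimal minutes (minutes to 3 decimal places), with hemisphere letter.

Lat: seconds/60 = 0.58333; minutes = 59 + 0.58333 = 59.58333
Lon: 3 + 59/60 = 3.98333′

41° 59.583′ N, 134° 3.983′ W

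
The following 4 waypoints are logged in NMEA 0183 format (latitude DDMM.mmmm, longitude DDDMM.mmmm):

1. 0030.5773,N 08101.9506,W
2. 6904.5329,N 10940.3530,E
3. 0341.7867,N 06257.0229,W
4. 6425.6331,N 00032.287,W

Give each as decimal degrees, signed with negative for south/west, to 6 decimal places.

Point 1:
  Lat: split at 2 digits → 00° and 30.5773′; 0 + 30.5773/60 = 0.5096217
  N → positive
  λ: split at 3 digits → 081° and 1.9506′; 81 + 1.9506/60 = 81.0325100
  hemisphere W, so the sign is −
Point 2:
  φ: degrees = first 2 digits = 69, minutes = 4.5329; 69 + 4.5329/60 = 69.0755483
  N ⇒ keep positive
  Longitude: degrees = first 3 digits = 109, minutes = 40.353; 109 + 40.353/60 = 109.6725500
  E → positive
Point 3:
  Latitude: split at 2 digits → 03° and 41.7867′; 3 + 41.7867/60 = 3.6964450
  N ⇒ keep positive
  λ: degrees = first 3 digits = 62, minutes = 57.0229; 62 + 57.0229/60 = 62.9503817
  W ⇒ negate
Point 4:
  Lat: split at 2 digits → 64° and 25.6331′; 64 + 25.6331/60 = 64.4272183
  N ⇒ keep positive
  Longitude: degrees = first 3 digits = 0, minutes = 32.287; 0 + 32.287/60 = 0.5381167
  W → negative

1. 0.509622, -81.032510
2. 69.075548, 109.672550
3. 3.696445, -62.950382
4. 64.427218, -0.538117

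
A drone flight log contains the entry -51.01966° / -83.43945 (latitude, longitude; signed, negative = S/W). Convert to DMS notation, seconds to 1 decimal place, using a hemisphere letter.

Latitude is negative → S; |value| = 51.019660
φ: 0.019660° → 1.17960′; 0.17960 × 60 = 10.776″
Longitude is negative → W; |value| = 83.439450
Lon: whole degrees 83; 26.36700′ → 26′ and 22.020″

51°01′10.8″ S, 83°26′22.0″ W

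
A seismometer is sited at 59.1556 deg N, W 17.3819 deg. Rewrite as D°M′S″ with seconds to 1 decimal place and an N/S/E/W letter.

Lat: 0.155600 × 60 = 9.33600′ → 9′, remainder × 60 = 20.160″
λ: 0.381900° → 22.91400′; 0.91400 × 60 = 54.840″

59°09′20.2″ N, 17°22′54.8″ W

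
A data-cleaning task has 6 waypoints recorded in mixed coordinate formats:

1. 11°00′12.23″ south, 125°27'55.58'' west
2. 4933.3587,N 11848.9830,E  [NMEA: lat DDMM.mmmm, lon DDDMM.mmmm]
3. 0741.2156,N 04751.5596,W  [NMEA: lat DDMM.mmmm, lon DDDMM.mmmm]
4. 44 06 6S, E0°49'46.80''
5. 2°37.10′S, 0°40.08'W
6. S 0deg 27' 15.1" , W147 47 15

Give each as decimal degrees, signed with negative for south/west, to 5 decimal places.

Point 1:
  Latitude: 11° + 0/60 + 12.23/3600 = 11 + 0.000000 + 0.003397 = 11.003397
  S → negative
  Longitude: 125° + 27/60 + 55.58/3600 = 125 + 0.450000 + 0.015439 = 125.465439
  W → negative
Point 2:
  φ: degrees = first 2 digits = 49, minutes = 33.3587; 49 + 33.3587/60 = 49.555978
  N ⇒ keep positive
  λ: degrees = first 3 digits = 118, minutes = 48.983; 118 + 48.983/60 = 118.816383
  E → positive
Point 3:
  Lat: split at 2 digits → 07° and 41.2156′; 7 + 41.2156/60 = 7.686927
  N ⇒ keep positive
  Lon: split at 3 digits → 047° and 51.5596′; 47 + 51.5596/60 = 47.859327
  W → negative
Point 4:
  Lat: 44° + 6/60 + 6/3600 = 44 + 0.100000 + 0.001667 = 44.101667
  S ⇒ negate
  Longitude: 49′ + 46.8″ = 49.78000′; 0 + 49.78000/60 = 0.829667
  E ⇒ keep positive
Point 5:
  φ: 2 + 37.1/60 = 2.618333
  S → negative
  Lon: 40.08′ = 0.668000°; total 0.668000
  W → negative
Point 6:
  Lat: 0° + 27/60 + 15.1/3600 = 0 + 0.450000 + 0.004194 = 0.454194
  hemisphere S, so the sign is −
  Longitude: 147° + 47/60 + 15/3600 = 147 + 0.783333 + 0.004167 = 147.787500
  hemisphere W, so the sign is −

1. -11.00340, -125.46544
2. 49.55598, 118.81638
3. 7.68693, -47.85933
4. -44.10167, 0.82967
5. -2.61833, -0.66800
6. -0.45419, -147.78750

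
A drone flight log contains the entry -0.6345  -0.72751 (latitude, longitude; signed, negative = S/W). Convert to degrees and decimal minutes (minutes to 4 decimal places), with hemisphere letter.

0° 38.0700′ S, 0° 43.6506′ W

Latitude is negative → S; |value| = 0.634500
Latitude: minutes = (0.634500 − 0) × 60 = 38.070000
Longitude is negative → W; |value| = 0.727510
Longitude: 0° + 0.727510 × 60 = 0° 43.650600′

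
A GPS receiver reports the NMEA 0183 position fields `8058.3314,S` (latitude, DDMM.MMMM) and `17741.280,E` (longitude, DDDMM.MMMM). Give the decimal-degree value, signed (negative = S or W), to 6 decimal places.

φ: split at 2 digits → 80° and 58.3314′; 80 + 58.3314/60 = 80.9721900
hemisphere S, so the sign is −
λ: split at 3 digits → 177° and 41.28′; 177 + 41.28/60 = 177.6880000
E ⇒ keep positive

-80.972190, 177.688000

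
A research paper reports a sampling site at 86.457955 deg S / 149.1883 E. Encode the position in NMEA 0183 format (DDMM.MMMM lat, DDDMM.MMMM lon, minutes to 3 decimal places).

8627.477,S / 14911.298,E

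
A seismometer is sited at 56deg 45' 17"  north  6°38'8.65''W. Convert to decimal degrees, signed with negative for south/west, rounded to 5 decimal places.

Lat: 45′ + 17″ = 45.28333′; 56 + 45.28333/60 = 56.754722
N ⇒ keep positive
Lon: 38′ + 8.65″ = 38.14417′; 6 + 38.14417/60 = 6.635736
hemisphere W, so the sign is −

56.75472, -6.63574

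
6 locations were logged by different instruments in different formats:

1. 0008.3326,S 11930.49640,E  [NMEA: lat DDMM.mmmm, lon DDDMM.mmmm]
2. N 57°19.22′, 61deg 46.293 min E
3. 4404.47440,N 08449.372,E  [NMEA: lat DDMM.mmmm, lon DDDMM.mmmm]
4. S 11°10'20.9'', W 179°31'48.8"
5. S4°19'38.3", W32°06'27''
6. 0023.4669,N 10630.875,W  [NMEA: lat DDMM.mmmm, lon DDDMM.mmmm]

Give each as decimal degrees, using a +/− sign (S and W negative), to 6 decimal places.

Point 1:
  Latitude: degrees = first 2 digits = 0, minutes = 8.3326; 0 + 8.3326/60 = 0.1388767
  hemisphere S, so the sign is −
  Longitude: split at 3 digits → 119° and 30.4964′; 119 + 30.4964/60 = 119.5082733
  E → positive
Point 2:
  Latitude: 57 + 19.22/60 = 57.3203333
  N → positive
  Longitude: 46.293′ = 0.771550°; total 61.7715500
  E ⇒ keep positive
Point 3:
  Lat: split at 2 digits → 44° and 4.4744′; 44 + 4.4744/60 = 44.0745733
  N ⇒ keep positive
  λ: degrees = first 3 digits = 84, minutes = 49.372; 84 + 49.372/60 = 84.8228667
  E → positive
Point 4:
  φ: 11 + 10/60 + 20.9/3600 = 11.1724722
  S → negative
  λ: 31′ + 48.8″ = 31.81333′; 179 + 31.81333/60 = 179.5302222
  W ⇒ negate
Point 5:
  Lat: 4° + 19/60 + 38.3/3600 = 4 + 0.316667 + 0.010639 = 4.3273056
  S → negative
  λ: 32 + 6/60 + 27/3600 = 32.1075000
  W → negative
Point 6:
  φ: split at 2 digits → 00° and 23.4669′; 0 + 23.4669/60 = 0.3911150
  N → positive
  Longitude: split at 3 digits → 106° and 30.875′; 106 + 30.875/60 = 106.5145833
  W → negative

1. -0.138877, 119.508273
2. 57.320333, 61.771550
3. 44.074573, 84.822867
4. -11.172472, -179.530222
5. -4.327306, -32.107500
6. 0.391115, -106.514583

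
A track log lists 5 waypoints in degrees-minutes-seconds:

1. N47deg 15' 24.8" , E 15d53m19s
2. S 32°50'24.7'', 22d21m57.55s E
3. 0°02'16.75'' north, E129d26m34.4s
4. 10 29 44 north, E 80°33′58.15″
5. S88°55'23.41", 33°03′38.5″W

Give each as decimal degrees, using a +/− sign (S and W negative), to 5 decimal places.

1. 47.25689, 15.88861
2. -32.84019, 22.36599
3. 0.03799, 129.44289
4. 10.49556, 80.56615
5. -88.92317, -33.06069

Point 1:
  Latitude: 15′ + 24.8″ = 15.41333′; 47 + 15.41333/60 = 47.256889
  N → positive
  λ: 53′ + 19″ = 53.31667′; 15 + 53.31667/60 = 15.888611
  E ⇒ keep positive
Point 2:
  Latitude: 50′ + 24.7″ = 50.41167′; 32 + 50.41167/60 = 32.840194
  hemisphere S, so the sign is −
  Longitude: 22 + 21/60 + 57.55/3600 = 22.365986
  E → positive
Point 3:
  Lat: 2′ + 16.75″ = 2.27917′; 0 + 2.27917/60 = 0.037986
  N → positive
  Longitude: 26′ + 34.4″ = 26.57333′; 129 + 26.57333/60 = 129.442889
  E → positive
Point 4:
  Latitude: 29′ + 44″ = 29.73333′; 10 + 29.73333/60 = 10.495556
  N → positive
  λ: 33′ + 58.15″ = 33.96917′; 80 + 33.96917/60 = 80.566153
  E → positive
Point 5:
  Lat: 55′ + 23.41″ = 55.39017′; 88 + 55.39017/60 = 88.923169
  S ⇒ negate
  Longitude: 3′ + 38.5″ = 3.64167′; 33 + 3.64167/60 = 33.060694
  W ⇒ negate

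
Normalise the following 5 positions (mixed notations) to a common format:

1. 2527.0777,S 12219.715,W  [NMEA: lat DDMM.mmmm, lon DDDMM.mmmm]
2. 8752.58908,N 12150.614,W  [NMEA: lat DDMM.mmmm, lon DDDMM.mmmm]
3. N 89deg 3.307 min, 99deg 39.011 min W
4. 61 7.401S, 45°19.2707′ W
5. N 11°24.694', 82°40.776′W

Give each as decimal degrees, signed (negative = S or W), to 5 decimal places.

Point 1:
  φ: degrees = first 2 digits = 25, minutes = 27.0777; 25 + 27.0777/60 = 25.451295
  hemisphere S, so the sign is −
  Lon: degrees = first 3 digits = 122, minutes = 19.715; 122 + 19.715/60 = 122.328583
  W ⇒ negate
Point 2:
  Latitude: degrees = first 2 digits = 87, minutes = 52.58908; 87 + 52.58908/60 = 87.876485
  N ⇒ keep positive
  Longitude: split at 3 digits → 121° and 50.614′; 121 + 50.614/60 = 121.843567
  W → negative
Point 3:
  φ: 3.307′ = 0.055117°; total 89.055117
  N ⇒ keep positive
  Lon: 99 + 39.011/60 = 99.650183
  W → negative
Point 4:
  φ: 7.401′ = 0.123350°; total 61.123350
  S ⇒ negate
  λ: 19.2707′ = 0.321178°; total 45.321178
  W ⇒ negate
Point 5:
  Latitude: 24.694′ = 0.411567°; total 11.411567
  N → positive
  Longitude: 82 + 40.776/60 = 82.679600
  W ⇒ negate

1. -25.45130, -122.32858
2. 87.87648, -121.84357
3. 89.05512, -99.65018
4. -61.12335, -45.32118
5. 11.41157, -82.67960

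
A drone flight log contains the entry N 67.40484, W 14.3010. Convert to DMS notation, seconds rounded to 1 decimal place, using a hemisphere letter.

Latitude: 0.404840 × 60 = 24.29040′ → 24′, remainder × 60 = 17.424″
λ: whole degrees 14; 18.06000′ → 18′ and 3.600″

67°24′17.4″ N, 14°18′3.6″ W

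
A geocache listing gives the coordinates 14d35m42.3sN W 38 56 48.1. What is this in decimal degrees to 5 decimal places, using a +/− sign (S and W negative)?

14.59508, -38.94669

Latitude: 35′ + 42.3″ = 35.70500′; 14 + 35.70500/60 = 14.595083
N ⇒ keep positive
Longitude: 38° + 56/60 + 48.1/3600 = 38 + 0.933333 + 0.013361 = 38.946694
hemisphere W, so the sign is −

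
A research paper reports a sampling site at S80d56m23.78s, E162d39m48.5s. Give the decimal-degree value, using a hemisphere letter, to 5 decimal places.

80.93994° S, 162.66347° E

Lat: 80 + 56/60 + 23.78/3600 = 80.939939
λ: 39′ + 48.5″ = 39.80833′; 162 + 39.80833/60 = 162.663472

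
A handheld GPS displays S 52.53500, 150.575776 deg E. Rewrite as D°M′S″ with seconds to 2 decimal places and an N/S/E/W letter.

Lat: 0.535000 × 60 = 32.10000′ → 32′, remainder × 60 = 6.0000″
Longitude: whole degrees 150; 34.54656′ → 34′ and 32.7936″

52°32′6.00″ S, 150°34′32.79″ E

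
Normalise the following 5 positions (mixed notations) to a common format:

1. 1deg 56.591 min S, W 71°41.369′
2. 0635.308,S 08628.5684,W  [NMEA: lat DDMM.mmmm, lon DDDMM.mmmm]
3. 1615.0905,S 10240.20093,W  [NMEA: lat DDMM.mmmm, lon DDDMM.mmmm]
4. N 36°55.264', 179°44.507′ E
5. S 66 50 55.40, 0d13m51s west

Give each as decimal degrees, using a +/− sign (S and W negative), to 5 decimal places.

Point 1:
  Lat: 1 + 56.591/60 = 1.943183
  S → negative
  λ: 41.369′ = 0.689483°; total 71.689483
  W → negative
Point 2:
  Lat: degrees = first 2 digits = 6, minutes = 35.308; 6 + 35.308/60 = 6.588467
  hemisphere S, so the sign is −
  Lon: split at 3 digits → 086° and 28.5684′; 86 + 28.5684/60 = 86.476140
  W → negative
Point 3:
  Lat: split at 2 digits → 16° and 15.0905′; 16 + 15.0905/60 = 16.251508
  S ⇒ negate
  Lon: degrees = first 3 digits = 102, minutes = 40.20093; 102 + 40.20093/60 = 102.670016
  W ⇒ negate
Point 4:
  Latitude: 55.264′ = 0.921067°; total 36.921067
  N ⇒ keep positive
  Longitude: 44.507′ = 0.741783°; total 179.741783
  E → positive
Point 5:
  Lat: 50′ + 55.4″ = 50.92333′; 66 + 50.92333/60 = 66.848722
  S → negative
  Lon: 13′ + 51″ = 13.85000′; 0 + 13.85000/60 = 0.230833
  hemisphere W, so the sign is −

1. -1.94318, -71.68948
2. -6.58847, -86.47614
3. -16.25151, -102.67002
4. 36.92107, 179.74178
5. -66.84872, -0.23083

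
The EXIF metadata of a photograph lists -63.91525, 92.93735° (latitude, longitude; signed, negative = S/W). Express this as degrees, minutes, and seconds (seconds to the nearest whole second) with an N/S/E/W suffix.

Latitude is negative → S; |value| = 63.915250
φ: 0.915250° → 54.91500′; 0.91500 × 60 = 54.90″
Lon: whole degrees 92; 56.24100′ → 56′ and 14.46″

63°54′55″ S, 92°56′14″ E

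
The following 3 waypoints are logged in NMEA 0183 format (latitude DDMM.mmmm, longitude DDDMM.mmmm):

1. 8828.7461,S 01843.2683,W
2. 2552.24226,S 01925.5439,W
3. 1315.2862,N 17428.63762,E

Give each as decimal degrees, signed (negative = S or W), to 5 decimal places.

1. -88.47910, -18.72114
2. -25.87070, -19.42573
3. 13.25477, 174.47729

Point 1:
  φ: split at 2 digits → 88° and 28.7461′; 88 + 28.7461/60 = 88.479102
  hemisphere S, so the sign is −
  λ: degrees = first 3 digits = 18, minutes = 43.2683; 18 + 43.2683/60 = 18.721138
  hemisphere W, so the sign is −
Point 2:
  φ: degrees = first 2 digits = 25, minutes = 52.24226; 25 + 52.24226/60 = 25.870704
  S ⇒ negate
  λ: degrees = first 3 digits = 19, minutes = 25.5439; 19 + 25.5439/60 = 19.425732
  W ⇒ negate
Point 3:
  Latitude: split at 2 digits → 13° and 15.2862′; 13 + 15.2862/60 = 13.254770
  N → positive
  Longitude: degrees = first 3 digits = 174, minutes = 28.63762; 174 + 28.63762/60 = 174.477294
  E ⇒ keep positive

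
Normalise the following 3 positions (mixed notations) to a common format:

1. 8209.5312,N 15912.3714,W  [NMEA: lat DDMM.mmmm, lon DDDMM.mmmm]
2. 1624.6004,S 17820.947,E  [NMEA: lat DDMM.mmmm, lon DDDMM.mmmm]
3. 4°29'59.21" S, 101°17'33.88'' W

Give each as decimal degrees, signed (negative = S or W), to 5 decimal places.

1. 82.15885, -159.20619
2. -16.41001, 178.34912
3. -4.49978, -101.29274

Point 1:
  Lat: split at 2 digits → 82° and 9.5312′; 82 + 9.5312/60 = 82.158853
  N → positive
  λ: split at 3 digits → 159° and 12.3714′; 159 + 12.3714/60 = 159.206190
  W ⇒ negate
Point 2:
  φ: split at 2 digits → 16° and 24.6004′; 16 + 24.6004/60 = 16.410007
  S → negative
  Lon: split at 3 digits → 178° and 20.947′; 178 + 20.947/60 = 178.349117
  E ⇒ keep positive
Point 3:
  Latitude: 4 + 29/60 + 59.21/3600 = 4.499781
  S ⇒ negate
  λ: 17′ + 33.88″ = 17.56467′; 101 + 17.56467/60 = 101.292744
  W ⇒ negate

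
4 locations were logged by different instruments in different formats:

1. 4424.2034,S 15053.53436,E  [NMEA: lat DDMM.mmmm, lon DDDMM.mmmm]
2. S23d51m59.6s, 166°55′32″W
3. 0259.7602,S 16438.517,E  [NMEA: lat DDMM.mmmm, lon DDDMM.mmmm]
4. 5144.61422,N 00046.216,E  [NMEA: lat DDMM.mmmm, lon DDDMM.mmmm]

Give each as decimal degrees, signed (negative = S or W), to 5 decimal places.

1. -44.40339, 150.89224
2. -23.86656, -166.92556
3. -2.99600, 164.64195
4. 51.74357, 0.77027

Point 1:
  Lat: split at 2 digits → 44° and 24.2034′; 44 + 24.2034/60 = 44.403390
  S ⇒ negate
  Longitude: split at 3 digits → 150° and 53.53436′; 150 + 53.53436/60 = 150.892239
  E → positive
Point 2:
  Lat: 23 + 51/60 + 59.6/3600 = 23.866556
  S ⇒ negate
  Lon: 166° + 55/60 + 32/3600 = 166 + 0.916667 + 0.008889 = 166.925556
  hemisphere W, so the sign is −
Point 3:
  Latitude: degrees = first 2 digits = 2, minutes = 59.7602; 2 + 59.7602/60 = 2.996003
  S ⇒ negate
  Lon: degrees = first 3 digits = 164, minutes = 38.517; 164 + 38.517/60 = 164.641950
  E → positive
Point 4:
  Lat: split at 2 digits → 51° and 44.61422′; 51 + 44.61422/60 = 51.743570
  N ⇒ keep positive
  Longitude: degrees = first 3 digits = 0, minutes = 46.216; 0 + 46.216/60 = 0.770267
  E → positive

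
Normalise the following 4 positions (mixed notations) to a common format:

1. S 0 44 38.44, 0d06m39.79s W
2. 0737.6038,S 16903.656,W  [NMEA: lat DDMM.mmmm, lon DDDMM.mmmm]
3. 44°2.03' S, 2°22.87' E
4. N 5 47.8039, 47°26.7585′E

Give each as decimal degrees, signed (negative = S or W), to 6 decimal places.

1. -0.744011, -0.111053
2. -7.626730, -169.060933
3. -44.033833, 2.381167
4. 5.796732, 47.445975

Point 1:
  φ: 0° + 44/60 + 38.44/3600 = 0 + 0.733333 + 0.010678 = 0.7440111
  S ⇒ negate
  Lon: 0° + 6/60 + 39.79/3600 = 0 + 0.100000 + 0.011053 = 0.1110528
  hemisphere W, so the sign is −
Point 2:
  Latitude: split at 2 digits → 07° and 37.6038′; 7 + 37.6038/60 = 7.6267300
  hemisphere S, so the sign is −
  λ: split at 3 digits → 169° and 3.656′; 169 + 3.656/60 = 169.0609333
  hemisphere W, so the sign is −
Point 3:
  φ: 44 + 2.03/60 = 44.0338333
  S ⇒ negate
  Lon: 2 + 22.87/60 = 2.3811667
  E ⇒ keep positive
Point 4:
  φ: 5 + 47.8039/60 = 5.7967317
  N → positive
  Lon: 26.7585′ = 0.445975°; total 47.4459750
  E → positive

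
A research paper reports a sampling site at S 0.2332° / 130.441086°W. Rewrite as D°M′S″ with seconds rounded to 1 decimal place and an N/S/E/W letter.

φ: 0.233200° → 13.99200′; 0.99200 × 60 = 59.520″
Longitude: whole degrees 130; 26.46516′ → 26′ and 27.910″

0°13′59.5″ S, 130°26′27.9″ W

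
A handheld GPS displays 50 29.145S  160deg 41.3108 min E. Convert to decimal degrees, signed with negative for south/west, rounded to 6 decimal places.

-50.485750, 160.688513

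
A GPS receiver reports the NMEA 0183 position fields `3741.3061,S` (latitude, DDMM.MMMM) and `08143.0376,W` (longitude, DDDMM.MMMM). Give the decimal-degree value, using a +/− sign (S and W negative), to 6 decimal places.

Lat: degrees = first 2 digits = 37, minutes = 41.3061; 37 + 41.3061/60 = 37.6884350
S ⇒ negate
Longitude: split at 3 digits → 081° and 43.0376′; 81 + 43.0376/60 = 81.7172933
W ⇒ negate

-37.688435, -81.717293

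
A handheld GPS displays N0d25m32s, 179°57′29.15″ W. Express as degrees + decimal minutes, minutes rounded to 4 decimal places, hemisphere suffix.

0° 25.5333′ N, 179° 57.4858′ W

Lat: seconds/60 = 0.53333; minutes = 25 + 0.53333 = 25.533333
Longitude: 57 + 29.15/60 = 57.485833′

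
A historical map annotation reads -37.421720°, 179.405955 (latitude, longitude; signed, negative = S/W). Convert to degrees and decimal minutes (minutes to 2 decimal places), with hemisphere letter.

37° 25.30′ S, 179° 24.36′ E

Latitude is negative → S; |value| = 37.421720
Lat: fractional part 0.421720 → 25.3032 minutes
λ: minutes = (179.405955 − 179) × 60 = 24.3573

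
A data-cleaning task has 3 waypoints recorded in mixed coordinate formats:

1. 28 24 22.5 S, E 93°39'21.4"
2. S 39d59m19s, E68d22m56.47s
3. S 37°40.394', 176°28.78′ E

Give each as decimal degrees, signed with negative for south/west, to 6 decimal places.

1. -28.406250, 93.655944
2. -39.988611, 68.382353
3. -37.673233, 176.479667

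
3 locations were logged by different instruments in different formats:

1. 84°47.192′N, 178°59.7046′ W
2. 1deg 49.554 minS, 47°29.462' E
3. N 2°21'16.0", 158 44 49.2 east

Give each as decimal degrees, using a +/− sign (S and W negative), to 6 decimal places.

1. 84.786533, -178.995077
2. -1.825900, 47.491033
3. 2.354444, 158.747000

Point 1:
  Latitude: 84 + 47.192/60 = 84.7865333
  N ⇒ keep positive
  λ: 59.7046′ = 0.995077°; total 178.9950767
  W ⇒ negate
Point 2:
  φ: 49.554′ = 0.825900°; total 1.8259000
  S → negative
  λ: 47 + 29.462/60 = 47.4910333
  E → positive
Point 3:
  φ: 21′ + 16″ = 21.26667′; 2 + 21.26667/60 = 2.3544444
  N → positive
  λ: 158° + 44/60 + 49.2/3600 = 158 + 0.733333 + 0.013667 = 158.7470000
  E → positive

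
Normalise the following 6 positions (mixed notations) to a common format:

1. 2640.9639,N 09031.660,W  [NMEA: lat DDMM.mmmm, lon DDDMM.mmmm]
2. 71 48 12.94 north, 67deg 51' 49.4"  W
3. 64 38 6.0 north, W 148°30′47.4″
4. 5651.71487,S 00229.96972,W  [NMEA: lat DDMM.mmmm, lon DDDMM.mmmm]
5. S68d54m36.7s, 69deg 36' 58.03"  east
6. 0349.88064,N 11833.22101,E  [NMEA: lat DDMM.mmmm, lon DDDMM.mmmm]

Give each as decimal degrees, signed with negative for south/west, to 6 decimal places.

1. 26.682732, -90.527667
2. 71.803594, -67.863722
3. 64.635000, -148.513167
4. -56.861915, -2.499495
5. -68.910194, 69.616119
6. 3.831344, 118.553684

Point 1:
  φ: degrees = first 2 digits = 26, minutes = 40.9639; 26 + 40.9639/60 = 26.6827317
  N ⇒ keep positive
  Longitude: split at 3 digits → 090° and 31.66′; 90 + 31.66/60 = 90.5276667
  W → negative
Point 2:
  Latitude: 48′ + 12.94″ = 48.21567′; 71 + 48.21567/60 = 71.8035944
  N → positive
  Lon: 67° + 51/60 + 49.4/3600 = 67 + 0.850000 + 0.013722 = 67.8637222
  W → negative
Point 3:
  Latitude: 38′ + 6″ = 38.10000′; 64 + 38.10000/60 = 64.6350000
  N ⇒ keep positive
  Longitude: 148° + 30/60 + 47.4/3600 = 148 + 0.500000 + 0.013167 = 148.5131667
  W → negative
Point 4:
  φ: split at 2 digits → 56° and 51.71487′; 56 + 51.71487/60 = 56.8619145
  S → negative
  Lon: split at 3 digits → 002° and 29.96972′; 2 + 29.96972/60 = 2.4994953
  W → negative
Point 5:
  Latitude: 68 + 54/60 + 36.7/3600 = 68.9101944
  S → negative
  λ: 36′ + 58.03″ = 36.96717′; 69 + 36.96717/60 = 69.6161194
  E ⇒ keep positive
Point 6:
  Lat: split at 2 digits → 03° and 49.88064′; 3 + 49.88064/60 = 3.8313440
  N → positive
  Longitude: split at 3 digits → 118° and 33.22101′; 118 + 33.22101/60 = 118.5536835
  E ⇒ keep positive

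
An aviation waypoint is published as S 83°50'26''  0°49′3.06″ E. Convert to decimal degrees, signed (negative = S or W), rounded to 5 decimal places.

-83.84056, 0.81752

Lat: 83 + 50/60 + 26/3600 = 83.840556
hemisphere S, so the sign is −
Longitude: 49′ + 3.06″ = 49.05100′; 0 + 49.05100/60 = 0.817517
E → positive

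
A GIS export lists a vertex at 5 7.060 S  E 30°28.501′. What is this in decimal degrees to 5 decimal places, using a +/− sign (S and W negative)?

-5.11767, 30.47502

φ: 5 + 7.06/60 = 5.117667
S → negative
Lon: 28.501′ = 0.475017°; total 30.475017
E ⇒ keep positive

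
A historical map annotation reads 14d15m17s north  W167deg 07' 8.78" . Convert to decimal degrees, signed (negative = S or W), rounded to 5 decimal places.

14.25472, -167.11911

Lat: 15′ + 17″ = 15.28333′; 14 + 15.28333/60 = 14.254722
N → positive
λ: 167 + 7/60 + 8.78/3600 = 167.119106
W ⇒ negate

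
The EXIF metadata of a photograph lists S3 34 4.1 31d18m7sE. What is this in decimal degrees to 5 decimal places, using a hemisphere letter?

3.56781° S, 31.30194° E

Lat: 3° + 34/60 + 4.1/3600 = 3 + 0.566667 + 0.001139 = 3.567806
Lon: 31° + 18/60 + 7/3600 = 31 + 0.300000 + 0.001944 = 31.301944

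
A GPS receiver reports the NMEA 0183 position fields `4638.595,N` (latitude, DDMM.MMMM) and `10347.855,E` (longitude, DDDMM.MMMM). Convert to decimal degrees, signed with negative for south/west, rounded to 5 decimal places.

46.64325, 103.79758

φ: degrees = first 2 digits = 46, minutes = 38.595; 46 + 38.595/60 = 46.643250
N ⇒ keep positive
λ: degrees = first 3 digits = 103, minutes = 47.855; 103 + 47.855/60 = 103.797583
E → positive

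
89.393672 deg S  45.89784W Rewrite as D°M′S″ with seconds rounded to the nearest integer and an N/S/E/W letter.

φ: 0.393672 × 60 = 23.62032′ → 23′, remainder × 60 = 37.22″
λ: whole degrees 45; 53.87040′ → 53′ and 52.22″

89°23′37″ S, 45°53′52″ W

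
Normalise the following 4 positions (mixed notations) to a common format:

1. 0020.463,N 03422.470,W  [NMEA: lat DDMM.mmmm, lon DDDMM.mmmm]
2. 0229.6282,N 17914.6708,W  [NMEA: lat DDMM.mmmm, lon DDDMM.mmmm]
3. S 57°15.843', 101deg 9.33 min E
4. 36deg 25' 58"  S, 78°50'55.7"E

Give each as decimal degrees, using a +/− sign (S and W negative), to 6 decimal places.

1. 0.341050, -34.374500
2. 2.493803, -179.244513
3. -57.264050, 101.155500
4. -36.432778, 78.848806

Point 1:
  Lat: split at 2 digits → 00° and 20.463′; 0 + 20.463/60 = 0.3410500
  N → positive
  λ: degrees = first 3 digits = 34, minutes = 22.47; 34 + 22.47/60 = 34.3745000
  W → negative
Point 2:
  Latitude: degrees = first 2 digits = 2, minutes = 29.6282; 2 + 29.6282/60 = 2.4938033
  N ⇒ keep positive
  λ: split at 3 digits → 179° and 14.6708′; 179 + 14.6708/60 = 179.2445133
  W ⇒ negate
Point 3:
  φ: 57 + 15.843/60 = 57.2640500
  hemisphere S, so the sign is −
  Lon: 101 + 9.33/60 = 101.1555000
  E → positive
Point 4:
  Lat: 36° + 25/60 + 58/3600 = 36 + 0.416667 + 0.016111 = 36.4327778
  S → negative
  Lon: 78° + 50/60 + 55.7/3600 = 78 + 0.833333 + 0.015472 = 78.8488056
  E → positive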